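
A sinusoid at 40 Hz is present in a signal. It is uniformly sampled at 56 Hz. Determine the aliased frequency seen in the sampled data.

40 Hz > fs/2 = 28 Hz, folds to fs − 40 Hz = 16 Hz.

16 Hz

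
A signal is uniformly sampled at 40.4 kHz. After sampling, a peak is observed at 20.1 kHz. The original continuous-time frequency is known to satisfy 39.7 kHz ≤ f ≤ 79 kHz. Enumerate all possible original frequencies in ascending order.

60.5 kHz, 60.7 kHz

Frequencies that alias to 20.1 kHz are k·fs ± 20.1 kHz for integer k ≥ 0.
k=0: 20.1 kHz.
k=1: 20.3 kHz, 60.5 kHz.
k=2: 60.7 kHz, 100.9 kHz.
k=3: 101.1 kHz, 141.3 kHz.
Within [39.7 kHz, 79 kHz]: 60.5 kHz, 60.7 kHz.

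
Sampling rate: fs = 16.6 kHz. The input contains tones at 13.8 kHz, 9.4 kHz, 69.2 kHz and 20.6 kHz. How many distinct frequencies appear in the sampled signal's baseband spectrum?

3

fs/2 = 8.3 kHz.
13.8 kHz > fs/2 = 8.3 kHz, folds to fs − 13.8 kHz = 2.8 kHz.
9.4 kHz > fs/2 = 8.3 kHz, folds to fs − 9.4 kHz = 7.2 kHz.
69.2 kHz mod fs = 2.8 kHz.
2.8 kHz ≤ fs/2 = 8.3 kHz, appears at 2.8 kHz.
20.6 kHz mod fs = 4 kHz.
4 kHz ≤ fs/2 = 8.3 kHz, appears at 4 kHz.
Distinct values: {2.8 kHz, 4 kHz, 7.2 kHz} → 3.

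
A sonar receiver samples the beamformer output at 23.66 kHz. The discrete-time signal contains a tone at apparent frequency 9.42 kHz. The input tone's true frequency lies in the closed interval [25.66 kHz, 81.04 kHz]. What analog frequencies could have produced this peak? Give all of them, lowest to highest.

33.08 kHz, 37.9 kHz, 56.74 kHz, 61.56 kHz, 80.4 kHz

Frequencies that alias to 9.42 kHz are k·fs ± 9.42 kHz for integer k ≥ 0.
k=0: 9.42 kHz.
k=1: 14.24 kHz, 33.08 kHz.
k=2: 37.9 kHz, 56.74 kHz.
k=3: 61.56 kHz, 80.4 kHz.
k=4: 85.22 kHz, 104.06 kHz.
Within [25.66 kHz, 81.04 kHz]: 33.08 kHz, 37.9 kHz, 56.74 kHz, 61.56 kHz, 80.4 kHz.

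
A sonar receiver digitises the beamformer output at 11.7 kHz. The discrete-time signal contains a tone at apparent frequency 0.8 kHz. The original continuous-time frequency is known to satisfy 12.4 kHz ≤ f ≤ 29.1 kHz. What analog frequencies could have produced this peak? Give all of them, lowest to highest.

Frequencies that alias to 0.8 kHz are k·fs ± 0.8 kHz for integer k ≥ 0.
k=0: 0.8 kHz.
k=1: 10.9 kHz, 12.5 kHz.
k=2: 22.6 kHz, 24.2 kHz.
k=3: 34.3 kHz, 35.9 kHz.
Within [12.4 kHz, 29.1 kHz]: 12.5 kHz, 22.6 kHz, 24.2 kHz.

12.5 kHz, 22.6 kHz, 24.2 kHz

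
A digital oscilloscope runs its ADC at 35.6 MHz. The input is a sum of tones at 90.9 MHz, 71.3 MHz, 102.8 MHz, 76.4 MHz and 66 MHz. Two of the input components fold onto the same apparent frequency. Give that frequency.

fs/2 = 17.8 MHz.
90.9 MHz mod fs = 19.7 MHz.
19.7 MHz > fs/2 = 17.8 MHz, folds to fs − 19.7 MHz = 15.9 MHz.
71.3 MHz mod fs = 0.1 MHz.
0.1 MHz ≤ fs/2 = 17.8 MHz, appears at 0.1 MHz.
102.8 MHz mod fs = 31.6 MHz.
31.6 MHz > fs/2 = 17.8 MHz, folds to fs − 31.6 MHz = 4 MHz.
76.4 MHz mod fs = 5.2 MHz.
5.2 MHz ≤ fs/2 = 17.8 MHz, appears at 5.2 MHz.
66 MHz mod fs = 30.4 MHz.
30.4 MHz > fs/2 = 17.8 MHz, folds to fs − 30.4 MHz = 5.2 MHz.
66 MHz and 76.4 MHz both map to 5.2 MHz.

5.2 MHz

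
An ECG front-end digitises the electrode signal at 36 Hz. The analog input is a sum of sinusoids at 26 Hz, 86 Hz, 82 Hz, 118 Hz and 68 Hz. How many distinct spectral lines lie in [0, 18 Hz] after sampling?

fs/2 = 18 Hz.
26 Hz > fs/2 = 18 Hz, folds to fs − 26 Hz = 10 Hz.
86 Hz mod fs = 14 Hz.
14 Hz ≤ fs/2 = 18 Hz, appears at 14 Hz.
82 Hz mod fs = 10 Hz.
10 Hz ≤ fs/2 = 18 Hz, appears at 10 Hz.
118 Hz mod fs = 10 Hz.
10 Hz ≤ fs/2 = 18 Hz, appears at 10 Hz.
68 Hz mod fs = 32 Hz.
32 Hz > fs/2 = 18 Hz, folds to fs − 32 Hz = 4 Hz.
Distinct values: {4 Hz, 10 Hz, 14 Hz} → 3.

3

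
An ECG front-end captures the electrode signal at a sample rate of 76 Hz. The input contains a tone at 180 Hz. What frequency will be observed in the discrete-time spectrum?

28 Hz

180 Hz mod fs = 28 Hz.
28 Hz ≤ fs/2 = 38 Hz, appears at 28 Hz.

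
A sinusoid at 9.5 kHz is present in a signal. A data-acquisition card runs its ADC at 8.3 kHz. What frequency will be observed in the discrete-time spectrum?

1.2 kHz

9.5 kHz mod fs = 1.2 kHz.
1.2 kHz ≤ fs/2 = 4.15 kHz, appears at 1.2 kHz.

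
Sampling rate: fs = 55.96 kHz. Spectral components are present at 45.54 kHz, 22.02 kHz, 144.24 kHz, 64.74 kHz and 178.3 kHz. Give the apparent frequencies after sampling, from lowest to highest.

8.78 kHz, 10.42 kHz, 22.02 kHz, 23.64 kHz

fs/2 = 27.98 kHz.
45.54 kHz > fs/2 = 27.98 kHz, folds to fs − 45.54 kHz = 10.42 kHz.
22.02 kHz ≤ fs/2 = 27.98 kHz, passes unchanged.
144.24 kHz mod fs = 32.32 kHz.
32.32 kHz > fs/2 = 27.98 kHz, folds to fs − 32.32 kHz = 23.64 kHz.
64.74 kHz mod fs = 8.78 kHz.
8.78 kHz ≤ fs/2 = 27.98 kHz, appears at 8.78 kHz.
178.3 kHz mod fs = 10.42 kHz.
10.42 kHz ≤ fs/2 = 27.98 kHz, appears at 10.42 kHz.
Distinct values: {8.78 kHz, 10.42 kHz, 22.02 kHz, 23.64 kHz}.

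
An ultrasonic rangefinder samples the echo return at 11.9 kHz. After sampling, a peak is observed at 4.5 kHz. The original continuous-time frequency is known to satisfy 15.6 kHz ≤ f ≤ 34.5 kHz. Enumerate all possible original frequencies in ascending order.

Frequencies that alias to 4.5 kHz are k·fs ± 4.5 kHz for integer k ≥ 0.
k=0: 4.5 kHz.
k=1: 7.4 kHz, 16.4 kHz.
k=2: 19.3 kHz, 28.3 kHz.
k=3: 31.2 kHz, 40.2 kHz.
k=4: 43.1 kHz, 52.1 kHz.
Within [15.6 kHz, 34.5 kHz]: 16.4 kHz, 19.3 kHz, 28.3 kHz, 31.2 kHz.

16.4 kHz, 19.3 kHz, 28.3 kHz, 31.2 kHz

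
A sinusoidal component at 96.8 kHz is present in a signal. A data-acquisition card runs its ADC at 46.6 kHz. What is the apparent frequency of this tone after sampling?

3.6 kHz

96.8 kHz mod fs = 3.6 kHz.
3.6 kHz ≤ fs/2 = 23.3 kHz, appears at 3.6 kHz.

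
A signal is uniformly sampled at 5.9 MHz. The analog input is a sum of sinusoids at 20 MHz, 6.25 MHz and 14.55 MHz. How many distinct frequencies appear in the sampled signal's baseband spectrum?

fs/2 = 2.95 MHz.
20 MHz mod fs = 2.3 MHz.
2.3 MHz ≤ fs/2 = 2.95 MHz, appears at 2.3 MHz.
6.25 MHz mod fs = 0.35 MHz.
0.35 MHz ≤ fs/2 = 2.95 MHz, appears at 0.35 MHz.
14.55 MHz mod fs = 2.75 MHz.
2.75 MHz ≤ fs/2 = 2.95 MHz, appears at 2.75 MHz.
Distinct values: {0.35 MHz, 2.3 MHz, 2.75 MHz} → 3.

3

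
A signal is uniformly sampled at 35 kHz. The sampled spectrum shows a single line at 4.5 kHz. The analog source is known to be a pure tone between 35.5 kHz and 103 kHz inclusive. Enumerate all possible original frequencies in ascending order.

39.5 kHz, 65.5 kHz, 74.5 kHz, 100.5 kHz

Frequencies that alias to 4.5 kHz are k·fs ± 4.5 kHz for integer k ≥ 0.
k=0: 4.5 kHz.
k=1: 30.5 kHz, 39.5 kHz.
k=2: 65.5 kHz, 74.5 kHz.
k=3: 100.5 kHz, 109.5 kHz.
k=4: 135.5 kHz, 144.5 kHz.
Within [35.5 kHz, 103 kHz]: 39.5 kHz, 65.5 kHz, 74.5 kHz, 100.5 kHz.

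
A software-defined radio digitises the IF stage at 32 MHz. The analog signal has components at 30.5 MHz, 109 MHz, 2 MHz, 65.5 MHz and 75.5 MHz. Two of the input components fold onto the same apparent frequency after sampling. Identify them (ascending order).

30.5 MHz, 65.5 MHz

fs/2 = 16 MHz.
30.5 MHz > fs/2 = 16 MHz, folds to fs − 30.5 MHz = 1.5 MHz.
109 MHz mod fs = 13 MHz.
13 MHz ≤ fs/2 = 16 MHz, appears at 13 MHz.
2 MHz ≤ fs/2 = 16 MHz, passes unchanged.
65.5 MHz mod fs = 1.5 MHz.
1.5 MHz ≤ fs/2 = 16 MHz, appears at 1.5 MHz.
75.5 MHz mod fs = 11.5 MHz.
11.5 MHz ≤ fs/2 = 16 MHz, appears at 11.5 MHz.
30.5 MHz and 65.5 MHz both map to 1.5 MHz.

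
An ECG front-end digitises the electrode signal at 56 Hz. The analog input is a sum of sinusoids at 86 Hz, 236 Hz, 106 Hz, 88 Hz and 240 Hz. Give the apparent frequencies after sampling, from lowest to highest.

fs/2 = 28 Hz.
86 Hz mod fs = 30 Hz.
30 Hz > fs/2 = 28 Hz, folds to fs − 30 Hz = 26 Hz.
236 Hz mod fs = 12 Hz.
12 Hz ≤ fs/2 = 28 Hz, appears at 12 Hz.
106 Hz mod fs = 50 Hz.
50 Hz > fs/2 = 28 Hz, folds to fs − 50 Hz = 6 Hz.
88 Hz mod fs = 32 Hz.
32 Hz > fs/2 = 28 Hz, folds to fs − 32 Hz = 24 Hz.
240 Hz mod fs = 16 Hz.
16 Hz ≤ fs/2 = 28 Hz, appears at 16 Hz.
Distinct values: {6 Hz, 12 Hz, 16 Hz, 24 Hz, 26 Hz}.

6 Hz, 12 Hz, 16 Hz, 24 Hz, 26 Hz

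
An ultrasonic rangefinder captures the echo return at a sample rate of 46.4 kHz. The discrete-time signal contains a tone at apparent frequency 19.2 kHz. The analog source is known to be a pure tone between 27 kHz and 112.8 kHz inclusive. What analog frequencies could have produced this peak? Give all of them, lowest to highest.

Frequencies that alias to 19.2 kHz are k·fs ± 19.2 kHz for integer k ≥ 0.
k=0: 19.2 kHz.
k=1: 27.2 kHz, 65.6 kHz.
k=2: 73.6 kHz, 112 kHz.
k=3: 120 kHz, 158.4 kHz.
Within [27 kHz, 112.8 kHz]: 27.2 kHz, 65.6 kHz, 73.6 kHz, 112 kHz.

27.2 kHz, 65.6 kHz, 73.6 kHz, 112 kHz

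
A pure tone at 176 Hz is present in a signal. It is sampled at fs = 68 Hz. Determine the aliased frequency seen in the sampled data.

176 Hz mod fs = 40 Hz.
40 Hz > fs/2 = 34 Hz, folds to fs − 40 Hz = 28 Hz.

28 Hz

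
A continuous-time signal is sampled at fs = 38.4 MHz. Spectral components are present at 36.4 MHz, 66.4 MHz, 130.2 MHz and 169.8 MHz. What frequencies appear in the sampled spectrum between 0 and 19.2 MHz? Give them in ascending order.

2 MHz, 10.4 MHz, 15 MHz, 16.2 MHz

fs/2 = 19.2 MHz.
36.4 MHz > fs/2 = 19.2 MHz, folds to fs − 36.4 MHz = 2 MHz.
66.4 MHz mod fs = 28 MHz.
28 MHz > fs/2 = 19.2 MHz, folds to fs − 28 MHz = 10.4 MHz.
130.2 MHz mod fs = 15 MHz.
15 MHz ≤ fs/2 = 19.2 MHz, appears at 15 MHz.
169.8 MHz mod fs = 16.2 MHz.
16.2 MHz ≤ fs/2 = 19.2 MHz, appears at 16.2 MHz.
Distinct values: {2 MHz, 10.4 MHz, 15 MHz, 16.2 MHz}.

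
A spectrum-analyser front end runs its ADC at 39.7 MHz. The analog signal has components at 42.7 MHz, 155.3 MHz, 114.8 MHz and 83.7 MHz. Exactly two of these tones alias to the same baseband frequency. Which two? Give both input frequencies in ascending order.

fs/2 = 19.85 MHz.
42.7 MHz mod fs = 3 MHz.
3 MHz ≤ fs/2 = 19.85 MHz, appears at 3 MHz.
155.3 MHz mod fs = 36.2 MHz.
36.2 MHz > fs/2 = 19.85 MHz, folds to fs − 36.2 MHz = 3.5 MHz.
114.8 MHz mod fs = 35.4 MHz.
35.4 MHz > fs/2 = 19.85 MHz, folds to fs − 35.4 MHz = 4.3 MHz.
83.7 MHz mod fs = 4.3 MHz.
4.3 MHz ≤ fs/2 = 19.85 MHz, appears at 4.3 MHz.
83.7 MHz and 114.8 MHz both map to 4.3 MHz.

83.7 MHz, 114.8 MHz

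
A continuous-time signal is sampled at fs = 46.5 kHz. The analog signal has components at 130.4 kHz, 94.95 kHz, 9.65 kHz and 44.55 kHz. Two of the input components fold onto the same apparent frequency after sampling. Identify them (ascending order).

44.55 kHz, 94.95 kHz

fs/2 = 23.25 kHz.
130.4 kHz mod fs = 37.4 kHz.
37.4 kHz > fs/2 = 23.25 kHz, folds to fs − 37.4 kHz = 9.1 kHz.
94.95 kHz mod fs = 1.95 kHz.
1.95 kHz ≤ fs/2 = 23.25 kHz, appears at 1.95 kHz.
9.65 kHz ≤ fs/2 = 23.25 kHz, passes unchanged.
44.55 kHz > fs/2 = 23.25 kHz, folds to fs − 44.55 kHz = 1.95 kHz.
44.55 kHz and 94.95 kHz both map to 1.95 kHz.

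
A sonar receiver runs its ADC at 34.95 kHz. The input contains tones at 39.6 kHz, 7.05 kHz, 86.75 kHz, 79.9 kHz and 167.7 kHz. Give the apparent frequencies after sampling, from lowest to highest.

fs/2 = 17.475 kHz.
39.6 kHz mod fs = 4.65 kHz.
4.65 kHz ≤ fs/2 = 17.475 kHz, appears at 4.65 kHz.
7.05 kHz ≤ fs/2 = 17.475 kHz, passes unchanged.
86.75 kHz mod fs = 16.85 kHz.
16.85 kHz ≤ fs/2 = 17.475 kHz, appears at 16.85 kHz.
79.9 kHz mod fs = 10 kHz.
10 kHz ≤ fs/2 = 17.475 kHz, appears at 10 kHz.
167.7 kHz mod fs = 27.9 kHz.
27.9 kHz > fs/2 = 17.475 kHz, folds to fs − 27.9 kHz = 7.05 kHz.
Distinct values: {4.65 kHz, 7.05 kHz, 10 kHz, 16.85 kHz}.

4.65 kHz, 7.05 kHz, 10 kHz, 16.85 kHz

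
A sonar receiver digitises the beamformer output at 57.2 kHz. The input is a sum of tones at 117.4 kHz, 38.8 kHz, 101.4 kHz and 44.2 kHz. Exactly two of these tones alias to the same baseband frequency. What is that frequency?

13 kHz

fs/2 = 28.6 kHz.
117.4 kHz mod fs = 3 kHz.
3 kHz ≤ fs/2 = 28.6 kHz, appears at 3 kHz.
38.8 kHz > fs/2 = 28.6 kHz, folds to fs − 38.8 kHz = 18.4 kHz.
101.4 kHz mod fs = 44.2 kHz.
44.2 kHz > fs/2 = 28.6 kHz, folds to fs − 44.2 kHz = 13 kHz.
44.2 kHz > fs/2 = 28.6 kHz, folds to fs − 44.2 kHz = 13 kHz.
44.2 kHz and 101.4 kHz both map to 13 kHz.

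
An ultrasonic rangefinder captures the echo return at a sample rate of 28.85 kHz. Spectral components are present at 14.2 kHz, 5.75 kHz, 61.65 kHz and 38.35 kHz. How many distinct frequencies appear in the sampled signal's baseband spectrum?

4

fs/2 = 14.425 kHz.
14.2 kHz ≤ fs/2 = 14.425 kHz, passes unchanged.
5.75 kHz ≤ fs/2 = 14.425 kHz, passes unchanged.
61.65 kHz mod fs = 3.95 kHz.
3.95 kHz ≤ fs/2 = 14.425 kHz, appears at 3.95 kHz.
38.35 kHz mod fs = 9.5 kHz.
9.5 kHz ≤ fs/2 = 14.425 kHz, appears at 9.5 kHz.
Distinct values: {3.95 kHz, 5.75 kHz, 9.5 kHz, 14.2 kHz} → 4.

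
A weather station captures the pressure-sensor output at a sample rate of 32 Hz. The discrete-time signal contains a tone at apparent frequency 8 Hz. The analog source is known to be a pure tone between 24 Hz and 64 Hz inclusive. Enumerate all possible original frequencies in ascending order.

24 Hz, 40 Hz, 56 Hz

Frequencies that alias to 8 Hz are k·fs ± 8 Hz for integer k ≥ 0.
k=0: 8 Hz.
k=1: 24 Hz, 40 Hz.
k=2: 56 Hz, 72 Hz.
k=3: 88 Hz, 104 Hz.
Within [24 Hz, 64 Hz]: 24 Hz, 40 Hz, 56 Hz.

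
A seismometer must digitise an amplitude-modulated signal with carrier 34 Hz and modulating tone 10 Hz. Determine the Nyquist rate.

88 Hz

AM sidebands sit at fc ± fm = 24 Hz and 44 Hz.
Highest-frequency component: 44 Hz.
Nyquist rate = 2 × 44 Hz = 88 Hz.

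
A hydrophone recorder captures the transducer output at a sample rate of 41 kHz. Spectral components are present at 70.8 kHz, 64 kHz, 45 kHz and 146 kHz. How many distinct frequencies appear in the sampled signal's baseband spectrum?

fs/2 = 20.5 kHz.
70.8 kHz mod fs = 29.8 kHz.
29.8 kHz > fs/2 = 20.5 kHz, folds to fs − 29.8 kHz = 11.2 kHz.
64 kHz mod fs = 23 kHz.
23 kHz > fs/2 = 20.5 kHz, folds to fs − 23 kHz = 18 kHz.
45 kHz mod fs = 4 kHz.
4 kHz ≤ fs/2 = 20.5 kHz, appears at 4 kHz.
146 kHz mod fs = 23 kHz.
23 kHz > fs/2 = 20.5 kHz, folds to fs − 23 kHz = 18 kHz.
Distinct values: {4 kHz, 11.2 kHz, 18 kHz} → 3.

3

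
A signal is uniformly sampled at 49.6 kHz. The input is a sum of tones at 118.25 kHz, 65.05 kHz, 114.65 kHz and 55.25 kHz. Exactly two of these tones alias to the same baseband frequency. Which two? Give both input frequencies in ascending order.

65.05 kHz, 114.65 kHz

fs/2 = 24.8 kHz.
118.25 kHz mod fs = 19.05 kHz.
19.05 kHz ≤ fs/2 = 24.8 kHz, appears at 19.05 kHz.
65.05 kHz mod fs = 15.45 kHz.
15.45 kHz ≤ fs/2 = 24.8 kHz, appears at 15.45 kHz.
114.65 kHz mod fs = 15.45 kHz.
15.45 kHz ≤ fs/2 = 24.8 kHz, appears at 15.45 kHz.
55.25 kHz mod fs = 5.65 kHz.
5.65 kHz ≤ fs/2 = 24.8 kHz, appears at 5.65 kHz.
65.05 kHz and 114.65 kHz both map to 15.45 kHz.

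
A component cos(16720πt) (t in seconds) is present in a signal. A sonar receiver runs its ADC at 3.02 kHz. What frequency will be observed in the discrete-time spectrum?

0.7 kHz

ω = 16720π rad/s → f = ω/(2π) = 8360 Hz = 8.36 kHz.
8.36 kHz mod fs = 2.32 kHz.
2.32 kHz > fs/2 = 1.51 kHz, folds to fs − 2.32 kHz = 0.7 kHz.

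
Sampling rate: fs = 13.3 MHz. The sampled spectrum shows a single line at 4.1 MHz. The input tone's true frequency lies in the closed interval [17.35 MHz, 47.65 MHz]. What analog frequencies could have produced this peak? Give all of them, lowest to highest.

17.4 MHz, 22.5 MHz, 30.7 MHz, 35.8 MHz, 44 MHz

Frequencies that alias to 4.1 MHz are k·fs ± 4.1 MHz for integer k ≥ 0.
k=0: 4.1 MHz.
k=1: 9.2 MHz, 17.4 MHz.
k=2: 22.5 MHz, 30.7 MHz.
k=3: 35.8 MHz, 44 MHz.
k=4: 49.1 MHz, 57.3 MHz.
Within [17.35 MHz, 47.65 MHz]: 17.4 MHz, 22.5 MHz, 30.7 MHz, 35.8 MHz, 44 MHz.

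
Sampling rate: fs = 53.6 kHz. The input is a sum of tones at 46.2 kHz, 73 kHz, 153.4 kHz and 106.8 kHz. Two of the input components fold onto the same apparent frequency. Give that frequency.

fs/2 = 26.8 kHz.
46.2 kHz > fs/2 = 26.8 kHz, folds to fs − 46.2 kHz = 7.4 kHz.
73 kHz mod fs = 19.4 kHz.
19.4 kHz ≤ fs/2 = 26.8 kHz, appears at 19.4 kHz.
153.4 kHz mod fs = 46.2 kHz.
46.2 kHz > fs/2 = 26.8 kHz, folds to fs − 46.2 kHz = 7.4 kHz.
106.8 kHz mod fs = 53.2 kHz.
53.2 kHz > fs/2 = 26.8 kHz, folds to fs − 53.2 kHz = 0.4 kHz.
46.2 kHz and 153.4 kHz both map to 7.4 kHz.

7.4 kHz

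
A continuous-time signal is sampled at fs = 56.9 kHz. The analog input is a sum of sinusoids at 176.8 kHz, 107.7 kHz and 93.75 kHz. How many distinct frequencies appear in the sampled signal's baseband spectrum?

fs/2 = 28.45 kHz.
176.8 kHz mod fs = 6.1 kHz.
6.1 kHz ≤ fs/2 = 28.45 kHz, appears at 6.1 kHz.
107.7 kHz mod fs = 50.8 kHz.
50.8 kHz > fs/2 = 28.45 kHz, folds to fs − 50.8 kHz = 6.1 kHz.
93.75 kHz mod fs = 36.85 kHz.
36.85 kHz > fs/2 = 28.45 kHz, folds to fs − 36.85 kHz = 20.05 kHz.
Distinct values: {6.1 kHz, 20.05 kHz} → 2.

2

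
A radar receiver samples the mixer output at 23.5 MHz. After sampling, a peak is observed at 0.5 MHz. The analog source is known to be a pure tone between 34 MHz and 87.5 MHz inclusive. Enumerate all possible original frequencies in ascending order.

46.5 MHz, 47.5 MHz, 70 MHz, 71 MHz

Frequencies that alias to 0.5 MHz are k·fs ± 0.5 MHz for integer k ≥ 0.
k=0: 0.5 MHz.
k=1: 23 MHz, 24 MHz.
k=2: 46.5 MHz, 47.5 MHz.
k=3: 70 MHz, 71 MHz.
k=4: 93.5 MHz, 94.5 MHz.
Within [34 MHz, 87.5 MHz]: 46.5 MHz, 47.5 MHz, 70 MHz, 71 MHz.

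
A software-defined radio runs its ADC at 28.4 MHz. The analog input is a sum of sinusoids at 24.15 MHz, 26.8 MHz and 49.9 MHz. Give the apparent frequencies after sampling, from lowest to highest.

fs/2 = 14.2 MHz.
24.15 MHz > fs/2 = 14.2 MHz, folds to fs − 24.15 MHz = 4.25 MHz.
26.8 MHz > fs/2 = 14.2 MHz, folds to fs − 26.8 MHz = 1.6 MHz.
49.9 MHz mod fs = 21.5 MHz.
21.5 MHz > fs/2 = 14.2 MHz, folds to fs − 21.5 MHz = 6.9 MHz.
Distinct values: {1.6 MHz, 4.25 MHz, 6.9 MHz}.

1.6 MHz, 4.25 MHz, 6.9 MHz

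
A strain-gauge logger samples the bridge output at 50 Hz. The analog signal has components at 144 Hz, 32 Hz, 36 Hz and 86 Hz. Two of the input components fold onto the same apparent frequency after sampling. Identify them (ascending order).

36 Hz, 86 Hz

fs/2 = 25 Hz.
144 Hz mod fs = 44 Hz.
44 Hz > fs/2 = 25 Hz, folds to fs − 44 Hz = 6 Hz.
32 Hz > fs/2 = 25 Hz, folds to fs − 32 Hz = 18 Hz.
36 Hz > fs/2 = 25 Hz, folds to fs − 36 Hz = 14 Hz.
86 Hz mod fs = 36 Hz.
36 Hz > fs/2 = 25 Hz, folds to fs − 36 Hz = 14 Hz.
36 Hz and 86 Hz both map to 14 Hz.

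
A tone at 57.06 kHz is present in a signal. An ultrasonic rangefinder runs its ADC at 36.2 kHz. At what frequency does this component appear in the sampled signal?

15.34 kHz

57.06 kHz mod fs = 20.86 kHz.
20.86 kHz > fs/2 = 18.1 kHz, folds to fs − 20.86 kHz = 15.34 kHz.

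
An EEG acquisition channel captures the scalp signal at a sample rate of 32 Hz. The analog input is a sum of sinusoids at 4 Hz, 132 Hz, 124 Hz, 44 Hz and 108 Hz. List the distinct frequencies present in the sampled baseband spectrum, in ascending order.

4 Hz, 12 Hz

fs/2 = 16 Hz.
4 Hz ≤ fs/2 = 16 Hz, passes unchanged.
132 Hz mod fs = 4 Hz.
4 Hz ≤ fs/2 = 16 Hz, appears at 4 Hz.
124 Hz mod fs = 28 Hz.
28 Hz > fs/2 = 16 Hz, folds to fs − 28 Hz = 4 Hz.
44 Hz mod fs = 12 Hz.
12 Hz ≤ fs/2 = 16 Hz, appears at 12 Hz.
108 Hz mod fs = 12 Hz.
12 Hz ≤ fs/2 = 16 Hz, appears at 12 Hz.
Distinct values: {4 Hz, 12 Hz}.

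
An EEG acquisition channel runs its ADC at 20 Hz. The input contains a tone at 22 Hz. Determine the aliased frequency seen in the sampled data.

2 Hz

22 Hz mod fs = 2 Hz.
2 Hz ≤ fs/2 = 10 Hz, appears at 2 Hz.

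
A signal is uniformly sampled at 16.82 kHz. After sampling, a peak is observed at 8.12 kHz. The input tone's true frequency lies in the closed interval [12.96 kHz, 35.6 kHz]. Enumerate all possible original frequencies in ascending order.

24.94 kHz, 25.52 kHz

Frequencies that alias to 8.12 kHz are k·fs ± 8.12 kHz for integer k ≥ 0.
k=0: 8.12 kHz.
k=1: 8.7 kHz, 24.94 kHz.
k=2: 25.52 kHz, 41.76 kHz.
k=3: 42.34 kHz, 58.58 kHz.
Within [12.96 kHz, 35.6 kHz]: 24.94 kHz, 25.52 kHz.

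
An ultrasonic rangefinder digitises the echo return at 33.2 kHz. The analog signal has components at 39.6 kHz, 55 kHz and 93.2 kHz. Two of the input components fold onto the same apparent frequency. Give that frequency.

6.4 kHz

fs/2 = 16.6 kHz.
39.6 kHz mod fs = 6.4 kHz.
6.4 kHz ≤ fs/2 = 16.6 kHz, appears at 6.4 kHz.
55 kHz mod fs = 21.8 kHz.
21.8 kHz > fs/2 = 16.6 kHz, folds to fs − 21.8 kHz = 11.4 kHz.
93.2 kHz mod fs = 26.8 kHz.
26.8 kHz > fs/2 = 16.6 kHz, folds to fs − 26.8 kHz = 6.4 kHz.
39.6 kHz and 93.2 kHz both map to 6.4 kHz.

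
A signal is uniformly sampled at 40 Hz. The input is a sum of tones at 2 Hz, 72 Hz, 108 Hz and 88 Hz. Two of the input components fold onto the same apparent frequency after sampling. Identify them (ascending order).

fs/2 = 20 Hz.
2 Hz ≤ fs/2 = 20 Hz, passes unchanged.
72 Hz mod fs = 32 Hz.
32 Hz > fs/2 = 20 Hz, folds to fs − 32 Hz = 8 Hz.
108 Hz mod fs = 28 Hz.
28 Hz > fs/2 = 20 Hz, folds to fs − 28 Hz = 12 Hz.
88 Hz mod fs = 8 Hz.
8 Hz ≤ fs/2 = 20 Hz, appears at 8 Hz.
72 Hz and 88 Hz both map to 8 Hz.

72 Hz, 88 Hz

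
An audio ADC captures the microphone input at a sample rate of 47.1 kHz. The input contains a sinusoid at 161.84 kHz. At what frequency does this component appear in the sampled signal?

20.54 kHz

161.84 kHz mod fs = 20.54 kHz.
20.54 kHz ≤ fs/2 = 23.55 kHz, appears at 20.54 kHz.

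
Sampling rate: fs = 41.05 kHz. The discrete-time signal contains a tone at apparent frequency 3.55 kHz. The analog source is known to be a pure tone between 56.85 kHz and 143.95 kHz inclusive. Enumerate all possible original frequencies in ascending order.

Frequencies that alias to 3.55 kHz are k·fs ± 3.55 kHz for integer k ≥ 0.
k=0: 3.55 kHz.
k=1: 37.5 kHz, 44.6 kHz.
k=2: 78.55 kHz, 85.65 kHz.
k=3: 119.6 kHz, 126.7 kHz.
k=4: 160.65 kHz, 167.75 kHz.
Within [56.85 kHz, 143.95 kHz]: 78.55 kHz, 85.65 kHz, 119.6 kHz, 126.7 kHz.

78.55 kHz, 85.65 kHz, 119.6 kHz, 126.7 kHz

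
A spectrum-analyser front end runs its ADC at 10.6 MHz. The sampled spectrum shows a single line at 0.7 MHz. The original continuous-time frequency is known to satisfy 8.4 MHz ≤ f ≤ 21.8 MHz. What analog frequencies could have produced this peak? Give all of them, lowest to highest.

Frequencies that alias to 0.7 MHz are k·fs ± 0.7 MHz for integer k ≥ 0.
k=0: 0.7 MHz.
k=1: 9.9 MHz, 11.3 MHz.
k=2: 20.5 MHz, 21.9 MHz.
k=3: 31.1 MHz, 32.5 MHz.
Within [8.4 MHz, 21.8 MHz]: 9.9 MHz, 11.3 MHz, 20.5 MHz.

9.9 MHz, 11.3 MHz, 20.5 MHz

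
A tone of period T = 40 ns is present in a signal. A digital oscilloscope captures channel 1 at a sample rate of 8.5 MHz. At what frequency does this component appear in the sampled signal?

T = 40 ns → f = 1/T = 25 MHz.
25 MHz mod fs = 8 MHz.
8 MHz > fs/2 = 4.25 MHz, folds to fs − 8 MHz = 0.5 MHz.

0.5 MHz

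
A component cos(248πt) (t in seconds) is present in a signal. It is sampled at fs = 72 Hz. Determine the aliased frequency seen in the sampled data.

ω = 248π rad/s → f = ω/(2π) = 124 Hz.
124 Hz mod fs = 52 Hz.
52 Hz > fs/2 = 36 Hz, folds to fs − 52 Hz = 20 Hz.

20 Hz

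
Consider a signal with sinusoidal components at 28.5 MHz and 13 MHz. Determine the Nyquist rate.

Highest-frequency component: 28.5 MHz.
Nyquist rate = 2 × 28.5 MHz = 57 MHz.

57 MHz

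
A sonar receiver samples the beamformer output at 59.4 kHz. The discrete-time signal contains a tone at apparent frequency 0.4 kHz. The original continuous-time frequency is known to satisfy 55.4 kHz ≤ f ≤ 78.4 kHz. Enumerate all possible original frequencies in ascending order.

Frequencies that alias to 0.4 kHz are k·fs ± 0.4 kHz for integer k ≥ 0.
k=0: 0.4 kHz.
k=1: 59 kHz, 59.8 kHz.
k=2: 118.4 kHz, 119.2 kHz.
Within [55.4 kHz, 78.4 kHz]: 59 kHz, 59.8 kHz.

59 kHz, 59.8 kHz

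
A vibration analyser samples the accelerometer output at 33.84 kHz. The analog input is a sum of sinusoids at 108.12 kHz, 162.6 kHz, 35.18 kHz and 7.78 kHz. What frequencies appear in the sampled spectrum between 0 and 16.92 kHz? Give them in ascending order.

fs/2 = 16.92 kHz.
108.12 kHz mod fs = 6.6 kHz.
6.6 kHz ≤ fs/2 = 16.92 kHz, appears at 6.6 kHz.
162.6 kHz mod fs = 27.24 kHz.
27.24 kHz > fs/2 = 16.92 kHz, folds to fs − 27.24 kHz = 6.6 kHz.
35.18 kHz mod fs = 1.34 kHz.
1.34 kHz ≤ fs/2 = 16.92 kHz, appears at 1.34 kHz.
7.78 kHz ≤ fs/2 = 16.92 kHz, passes unchanged.
Distinct values: {1.34 kHz, 6.6 kHz, 7.78 kHz}.

1.34 kHz, 6.6 kHz, 7.78 kHz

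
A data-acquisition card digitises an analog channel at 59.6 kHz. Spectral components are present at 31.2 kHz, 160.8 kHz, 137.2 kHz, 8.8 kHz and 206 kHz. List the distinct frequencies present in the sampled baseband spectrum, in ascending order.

8.8 kHz, 18 kHz, 27.2 kHz, 28.4 kHz

fs/2 = 29.8 kHz.
31.2 kHz > fs/2 = 29.8 kHz, folds to fs − 31.2 kHz = 28.4 kHz.
160.8 kHz mod fs = 41.6 kHz.
41.6 kHz > fs/2 = 29.8 kHz, folds to fs − 41.6 kHz = 18 kHz.
137.2 kHz mod fs = 18 kHz.
18 kHz ≤ fs/2 = 29.8 kHz, appears at 18 kHz.
8.8 kHz ≤ fs/2 = 29.8 kHz, passes unchanged.
206 kHz mod fs = 27.2 kHz.
27.2 kHz ≤ fs/2 = 29.8 kHz, appears at 27.2 kHz.
Distinct values: {8.8 kHz, 18 kHz, 27.2 kHz, 28.4 kHz}.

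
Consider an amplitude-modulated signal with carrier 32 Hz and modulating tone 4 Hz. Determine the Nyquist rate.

72 Hz

AM sidebands sit at fc ± fm = 28 Hz and 36 Hz.
Highest-frequency component: 36 Hz.
Nyquist rate = 2 × 36 Hz = 72 Hz.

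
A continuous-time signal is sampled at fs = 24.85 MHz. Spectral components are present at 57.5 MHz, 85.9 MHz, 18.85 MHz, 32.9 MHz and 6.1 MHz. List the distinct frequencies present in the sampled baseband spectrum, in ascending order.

fs/2 = 12.425 MHz.
57.5 MHz mod fs = 7.8 MHz.
7.8 MHz ≤ fs/2 = 12.425 MHz, appears at 7.8 MHz.
85.9 MHz mod fs = 11.35 MHz.
11.35 MHz ≤ fs/2 = 12.425 MHz, appears at 11.35 MHz.
18.85 MHz > fs/2 = 12.425 MHz, folds to fs − 18.85 MHz = 6 MHz.
32.9 MHz mod fs = 8.05 MHz.
8.05 MHz ≤ fs/2 = 12.425 MHz, appears at 8.05 MHz.
6.1 MHz ≤ fs/2 = 12.425 MHz, passes unchanged.
Distinct values: {6 MHz, 6.1 MHz, 7.8 MHz, 8.05 MHz, 11.35 MHz}.

6 MHz, 6.1 MHz, 7.8 MHz, 8.05 MHz, 11.35 MHz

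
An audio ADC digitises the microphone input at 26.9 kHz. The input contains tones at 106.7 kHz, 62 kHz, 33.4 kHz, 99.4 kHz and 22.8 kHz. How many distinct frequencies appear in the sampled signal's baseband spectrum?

fs/2 = 13.45 kHz.
106.7 kHz mod fs = 26 kHz.
26 kHz > fs/2 = 13.45 kHz, folds to fs − 26 kHz = 0.9 kHz.
62 kHz mod fs = 8.2 kHz.
8.2 kHz ≤ fs/2 = 13.45 kHz, appears at 8.2 kHz.
33.4 kHz mod fs = 6.5 kHz.
6.5 kHz ≤ fs/2 = 13.45 kHz, appears at 6.5 kHz.
99.4 kHz mod fs = 18.7 kHz.
18.7 kHz > fs/2 = 13.45 kHz, folds to fs − 18.7 kHz = 8.2 kHz.
22.8 kHz > fs/2 = 13.45 kHz, folds to fs − 22.8 kHz = 4.1 kHz.
Distinct values: {0.9 kHz, 4.1 kHz, 6.5 kHz, 8.2 kHz} → 4.

4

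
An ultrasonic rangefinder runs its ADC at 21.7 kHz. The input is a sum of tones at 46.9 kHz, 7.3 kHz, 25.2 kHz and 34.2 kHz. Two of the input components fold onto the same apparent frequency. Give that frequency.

fs/2 = 10.85 kHz.
46.9 kHz mod fs = 3.5 kHz.
3.5 kHz ≤ fs/2 = 10.85 kHz, appears at 3.5 kHz.
7.3 kHz ≤ fs/2 = 10.85 kHz, passes unchanged.
25.2 kHz mod fs = 3.5 kHz.
3.5 kHz ≤ fs/2 = 10.85 kHz, appears at 3.5 kHz.
34.2 kHz mod fs = 12.5 kHz.
12.5 kHz > fs/2 = 10.85 kHz, folds to fs − 12.5 kHz = 9.2 kHz.
25.2 kHz and 46.9 kHz both map to 3.5 kHz.

3.5 kHz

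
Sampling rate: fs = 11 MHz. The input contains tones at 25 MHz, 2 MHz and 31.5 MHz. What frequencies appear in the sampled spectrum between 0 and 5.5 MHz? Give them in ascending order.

fs/2 = 5.5 MHz.
25 MHz mod fs = 3 MHz.
3 MHz ≤ fs/2 = 5.5 MHz, appears at 3 MHz.
2 MHz ≤ fs/2 = 5.5 MHz, passes unchanged.
31.5 MHz mod fs = 9.5 MHz.
9.5 MHz > fs/2 = 5.5 MHz, folds to fs − 9.5 MHz = 1.5 MHz.
Distinct values: {1.5 MHz, 2 MHz, 3 MHz}.

1.5 MHz, 2 MHz, 3 MHz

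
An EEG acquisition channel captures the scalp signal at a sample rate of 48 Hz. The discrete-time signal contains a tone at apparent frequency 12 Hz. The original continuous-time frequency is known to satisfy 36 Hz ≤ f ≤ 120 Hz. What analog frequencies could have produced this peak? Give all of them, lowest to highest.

Frequencies that alias to 12 Hz are k·fs ± 12 Hz for integer k ≥ 0.
k=0: 12 Hz.
k=1: 36 Hz, 60 Hz.
k=2: 84 Hz, 108 Hz.
k=3: 132 Hz, 156 Hz.
Within [36 Hz, 120 Hz]: 36 Hz, 60 Hz, 84 Hz, 108 Hz.

36 Hz, 60 Hz, 84 Hz, 108 Hz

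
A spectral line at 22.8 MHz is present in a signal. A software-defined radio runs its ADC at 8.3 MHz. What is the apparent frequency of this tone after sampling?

2.1 MHz

22.8 MHz mod fs = 6.2 MHz.
6.2 MHz > fs/2 = 4.15 MHz, folds to fs − 6.2 MHz = 2.1 MHz.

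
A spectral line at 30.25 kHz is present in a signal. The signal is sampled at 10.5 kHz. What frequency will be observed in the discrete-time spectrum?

1.25 kHz

30.25 kHz mod fs = 9.25 kHz.
9.25 kHz > fs/2 = 5.25 kHz, folds to fs − 9.25 kHz = 1.25 kHz.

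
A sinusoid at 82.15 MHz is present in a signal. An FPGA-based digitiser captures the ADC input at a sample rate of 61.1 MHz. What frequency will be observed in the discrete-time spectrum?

82.15 MHz mod fs = 21.05 MHz.
21.05 MHz ≤ fs/2 = 30.55 MHz, appears at 21.05 MHz.

21.05 MHz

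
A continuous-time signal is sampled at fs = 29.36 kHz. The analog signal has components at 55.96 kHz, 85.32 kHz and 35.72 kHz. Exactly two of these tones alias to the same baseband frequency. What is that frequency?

2.76 kHz

fs/2 = 14.68 kHz.
55.96 kHz mod fs = 26.6 kHz.
26.6 kHz > fs/2 = 14.68 kHz, folds to fs − 26.6 kHz = 2.76 kHz.
85.32 kHz mod fs = 26.6 kHz.
26.6 kHz > fs/2 = 14.68 kHz, folds to fs − 26.6 kHz = 2.76 kHz.
35.72 kHz mod fs = 6.36 kHz.
6.36 kHz ≤ fs/2 = 14.68 kHz, appears at 6.36 kHz.
55.96 kHz and 85.32 kHz both map to 2.76 kHz.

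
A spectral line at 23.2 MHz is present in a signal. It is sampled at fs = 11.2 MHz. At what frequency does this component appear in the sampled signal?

23.2 MHz mod fs = 0.8 MHz.
0.8 MHz ≤ fs/2 = 5.6 MHz, appears at 0.8 MHz.

0.8 MHz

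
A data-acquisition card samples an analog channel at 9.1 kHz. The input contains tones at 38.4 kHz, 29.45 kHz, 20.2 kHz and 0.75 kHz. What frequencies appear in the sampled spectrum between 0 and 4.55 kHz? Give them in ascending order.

0.75 kHz, 2 kHz, 2.15 kHz

fs/2 = 4.55 kHz.
38.4 kHz mod fs = 2 kHz.
2 kHz ≤ fs/2 = 4.55 kHz, appears at 2 kHz.
29.45 kHz mod fs = 2.15 kHz.
2.15 kHz ≤ fs/2 = 4.55 kHz, appears at 2.15 kHz.
20.2 kHz mod fs = 2 kHz.
2 kHz ≤ fs/2 = 4.55 kHz, appears at 2 kHz.
0.75 kHz ≤ fs/2 = 4.55 kHz, passes unchanged.
Distinct values: {0.75 kHz, 2 kHz, 2.15 kHz}.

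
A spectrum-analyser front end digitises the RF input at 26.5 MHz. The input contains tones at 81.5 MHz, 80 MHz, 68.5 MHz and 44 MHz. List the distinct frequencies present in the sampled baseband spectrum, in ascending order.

0.5 MHz, 2 MHz, 9 MHz, 11 MHz

fs/2 = 13.25 MHz.
81.5 MHz mod fs = 2 MHz.
2 MHz ≤ fs/2 = 13.25 MHz, appears at 2 MHz.
80 MHz mod fs = 0.5 MHz.
0.5 MHz ≤ fs/2 = 13.25 MHz, appears at 0.5 MHz.
68.5 MHz mod fs = 15.5 MHz.
15.5 MHz > fs/2 = 13.25 MHz, folds to fs − 15.5 MHz = 11 MHz.
44 MHz mod fs = 17.5 MHz.
17.5 MHz > fs/2 = 13.25 MHz, folds to fs − 17.5 MHz = 9 MHz.
Distinct values: {0.5 MHz, 2 MHz, 9 MHz, 11 MHz}.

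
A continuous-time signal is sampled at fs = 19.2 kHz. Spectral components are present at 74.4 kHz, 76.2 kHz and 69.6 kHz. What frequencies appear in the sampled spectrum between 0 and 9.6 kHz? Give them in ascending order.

0.6 kHz, 2.4 kHz, 7.2 kHz

fs/2 = 9.6 kHz.
74.4 kHz mod fs = 16.8 kHz.
16.8 kHz > fs/2 = 9.6 kHz, folds to fs − 16.8 kHz = 2.4 kHz.
76.2 kHz mod fs = 18.6 kHz.
18.6 kHz > fs/2 = 9.6 kHz, folds to fs − 18.6 kHz = 0.6 kHz.
69.6 kHz mod fs = 12 kHz.
12 kHz > fs/2 = 9.6 kHz, folds to fs − 12 kHz = 7.2 kHz.
Distinct values: {0.6 kHz, 2.4 kHz, 7.2 kHz}.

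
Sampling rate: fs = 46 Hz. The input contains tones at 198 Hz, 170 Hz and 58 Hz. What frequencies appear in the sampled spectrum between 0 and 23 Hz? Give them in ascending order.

12 Hz, 14 Hz

fs/2 = 23 Hz.
198 Hz mod fs = 14 Hz.
14 Hz ≤ fs/2 = 23 Hz, appears at 14 Hz.
170 Hz mod fs = 32 Hz.
32 Hz > fs/2 = 23 Hz, folds to fs − 32 Hz = 14 Hz.
58 Hz mod fs = 12 Hz.
12 Hz ≤ fs/2 = 23 Hz, appears at 12 Hz.
Distinct values: {12 Hz, 14 Hz}.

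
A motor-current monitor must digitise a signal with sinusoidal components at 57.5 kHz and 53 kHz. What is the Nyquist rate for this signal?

115 kHz

Highest-frequency component: 57.5 kHz.
Nyquist rate = 2 × 57.5 kHz = 115 kHz.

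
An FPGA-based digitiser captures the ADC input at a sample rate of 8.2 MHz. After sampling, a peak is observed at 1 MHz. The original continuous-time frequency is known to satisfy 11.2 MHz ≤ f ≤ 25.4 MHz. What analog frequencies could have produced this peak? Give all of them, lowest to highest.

15.4 MHz, 17.4 MHz, 23.6 MHz

Frequencies that alias to 1 MHz are k·fs ± 1 MHz for integer k ≥ 0.
k=0: 1 MHz.
k=1: 7.2 MHz, 9.2 MHz.
k=2: 15.4 MHz, 17.4 MHz.
k=3: 23.6 MHz, 25.6 MHz.
k=4: 31.8 MHz, 33.8 MHz.
Within [11.2 MHz, 25.4 MHz]: 15.4 MHz, 17.4 MHz, 23.6 MHz.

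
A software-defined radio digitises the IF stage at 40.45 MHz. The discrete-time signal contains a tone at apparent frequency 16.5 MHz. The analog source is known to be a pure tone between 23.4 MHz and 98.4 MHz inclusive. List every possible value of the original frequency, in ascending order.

23.95 MHz, 56.95 MHz, 64.4 MHz, 97.4 MHz

Frequencies that alias to 16.5 MHz are k·fs ± 16.5 MHz for integer k ≥ 0.
k=0: 16.5 MHz.
k=1: 23.95 MHz, 56.95 MHz.
k=2: 64.4 MHz, 97.4 MHz.
k=3: 104.85 MHz, 137.85 MHz.
Within [23.4 MHz, 98.4 MHz]: 23.95 MHz, 56.95 MHz, 64.4 MHz, 97.4 MHz.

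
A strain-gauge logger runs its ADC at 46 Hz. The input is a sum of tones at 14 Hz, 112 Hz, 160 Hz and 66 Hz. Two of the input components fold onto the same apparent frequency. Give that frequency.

20 Hz

fs/2 = 23 Hz.
14 Hz ≤ fs/2 = 23 Hz, passes unchanged.
112 Hz mod fs = 20 Hz.
20 Hz ≤ fs/2 = 23 Hz, appears at 20 Hz.
160 Hz mod fs = 22 Hz.
22 Hz ≤ fs/2 = 23 Hz, appears at 22 Hz.
66 Hz mod fs = 20 Hz.
20 Hz ≤ fs/2 = 23 Hz, appears at 20 Hz.
66 Hz and 112 Hz both map to 20 Hz.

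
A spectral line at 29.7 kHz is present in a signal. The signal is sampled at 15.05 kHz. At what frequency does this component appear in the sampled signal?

0.4 kHz

29.7 kHz mod fs = 14.65 kHz.
14.65 kHz > fs/2 = 7.525 kHz, folds to fs − 14.65 kHz = 0.4 kHz.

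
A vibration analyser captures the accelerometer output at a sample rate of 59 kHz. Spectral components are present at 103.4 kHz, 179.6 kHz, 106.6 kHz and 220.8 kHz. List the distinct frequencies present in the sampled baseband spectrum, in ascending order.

fs/2 = 29.5 kHz.
103.4 kHz mod fs = 44.4 kHz.
44.4 kHz > fs/2 = 29.5 kHz, folds to fs − 44.4 kHz = 14.6 kHz.
179.6 kHz mod fs = 2.6 kHz.
2.6 kHz ≤ fs/2 = 29.5 kHz, appears at 2.6 kHz.
106.6 kHz mod fs = 47.6 kHz.
47.6 kHz > fs/2 = 29.5 kHz, folds to fs − 47.6 kHz = 11.4 kHz.
220.8 kHz mod fs = 43.8 kHz.
43.8 kHz > fs/2 = 29.5 kHz, folds to fs − 43.8 kHz = 15.2 kHz.
Distinct values: {2.6 kHz, 11.4 kHz, 14.6 kHz, 15.2 kHz}.

2.6 kHz, 11.4 kHz, 14.6 kHz, 15.2 kHz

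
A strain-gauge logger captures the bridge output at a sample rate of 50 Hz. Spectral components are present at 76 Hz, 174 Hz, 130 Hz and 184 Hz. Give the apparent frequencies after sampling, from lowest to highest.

16 Hz, 20 Hz, 24 Hz

fs/2 = 25 Hz.
76 Hz mod fs = 26 Hz.
26 Hz > fs/2 = 25 Hz, folds to fs − 26 Hz = 24 Hz.
174 Hz mod fs = 24 Hz.
24 Hz ≤ fs/2 = 25 Hz, appears at 24 Hz.
130 Hz mod fs = 30 Hz.
30 Hz > fs/2 = 25 Hz, folds to fs − 30 Hz = 20 Hz.
184 Hz mod fs = 34 Hz.
34 Hz > fs/2 = 25 Hz, folds to fs − 34 Hz = 16 Hz.
Distinct values: {16 Hz, 20 Hz, 24 Hz}.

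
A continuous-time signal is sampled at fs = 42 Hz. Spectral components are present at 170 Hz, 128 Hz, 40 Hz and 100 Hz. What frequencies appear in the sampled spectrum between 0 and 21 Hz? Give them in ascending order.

fs/2 = 21 Hz.
170 Hz mod fs = 2 Hz.
2 Hz ≤ fs/2 = 21 Hz, appears at 2 Hz.
128 Hz mod fs = 2 Hz.
2 Hz ≤ fs/2 = 21 Hz, appears at 2 Hz.
40 Hz > fs/2 = 21 Hz, folds to fs − 40 Hz = 2 Hz.
100 Hz mod fs = 16 Hz.
16 Hz ≤ fs/2 = 21 Hz, appears at 16 Hz.
Distinct values: {2 Hz, 16 Hz}.

2 Hz, 16 Hz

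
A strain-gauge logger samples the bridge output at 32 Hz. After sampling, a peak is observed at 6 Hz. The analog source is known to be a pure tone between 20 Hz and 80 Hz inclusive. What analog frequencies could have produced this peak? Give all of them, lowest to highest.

Frequencies that alias to 6 Hz are k·fs ± 6 Hz for integer k ≥ 0.
k=0: 6 Hz.
k=1: 26 Hz, 38 Hz.
k=2: 58 Hz, 70 Hz.
k=3: 90 Hz, 102 Hz.
Within [20 Hz, 80 Hz]: 26 Hz, 38 Hz, 58 Hz, 70 Hz.

26 Hz, 38 Hz, 58 Hz, 70 Hz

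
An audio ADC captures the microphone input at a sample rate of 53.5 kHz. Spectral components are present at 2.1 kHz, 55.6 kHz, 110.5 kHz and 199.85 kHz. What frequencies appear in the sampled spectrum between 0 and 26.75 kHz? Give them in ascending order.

2.1 kHz, 3.5 kHz, 14.15 kHz

fs/2 = 26.75 kHz.
2.1 kHz ≤ fs/2 = 26.75 kHz, passes unchanged.
55.6 kHz mod fs = 2.1 kHz.
2.1 kHz ≤ fs/2 = 26.75 kHz, appears at 2.1 kHz.
110.5 kHz mod fs = 3.5 kHz.
3.5 kHz ≤ fs/2 = 26.75 kHz, appears at 3.5 kHz.
199.85 kHz mod fs = 39.35 kHz.
39.35 kHz > fs/2 = 26.75 kHz, folds to fs − 39.35 kHz = 14.15 kHz.
Distinct values: {2.1 kHz, 3.5 kHz, 14.15 kHz}.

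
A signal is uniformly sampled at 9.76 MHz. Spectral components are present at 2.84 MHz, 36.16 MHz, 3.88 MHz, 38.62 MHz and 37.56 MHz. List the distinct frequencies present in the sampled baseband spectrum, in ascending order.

fs/2 = 4.88 MHz.
2.84 MHz ≤ fs/2 = 4.88 MHz, passes unchanged.
36.16 MHz mod fs = 6.88 MHz.
6.88 MHz > fs/2 = 4.88 MHz, folds to fs − 6.88 MHz = 2.88 MHz.
3.88 MHz ≤ fs/2 = 4.88 MHz, passes unchanged.
38.62 MHz mod fs = 9.34 MHz.
9.34 MHz > fs/2 = 4.88 MHz, folds to fs − 9.34 MHz = 0.42 MHz.
37.56 MHz mod fs = 8.28 MHz.
8.28 MHz > fs/2 = 4.88 MHz, folds to fs − 8.28 MHz = 1.48 MHz.
Distinct values: {0.42 MHz, 1.48 MHz, 2.84 MHz, 2.88 MHz, 3.88 MHz}.

0.42 MHz, 1.48 MHz, 2.84 MHz, 2.88 MHz, 3.88 MHz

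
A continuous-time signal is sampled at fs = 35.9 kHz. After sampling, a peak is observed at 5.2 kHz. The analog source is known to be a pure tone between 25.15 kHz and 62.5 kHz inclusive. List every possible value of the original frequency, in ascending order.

30.7 kHz, 41.1 kHz

Frequencies that alias to 5.2 kHz are k·fs ± 5.2 kHz for integer k ≥ 0.
k=0: 5.2 kHz.
k=1: 30.7 kHz, 41.1 kHz.
k=2: 66.6 kHz, 77 kHz.
Within [25.15 kHz, 62.5 kHz]: 30.7 kHz, 41.1 kHz.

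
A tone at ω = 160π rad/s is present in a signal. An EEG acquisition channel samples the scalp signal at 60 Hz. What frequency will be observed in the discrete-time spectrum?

ω = 160π rad/s → f = ω/(2π) = 80 Hz.
80 Hz mod fs = 20 Hz.
20 Hz ≤ fs/2 = 30 Hz, appears at 20 Hz.

20 Hz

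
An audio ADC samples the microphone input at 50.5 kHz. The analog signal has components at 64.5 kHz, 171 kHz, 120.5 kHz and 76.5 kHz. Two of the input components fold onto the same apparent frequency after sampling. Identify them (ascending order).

120.5 kHz, 171 kHz

fs/2 = 25.25 kHz.
64.5 kHz mod fs = 14 kHz.
14 kHz ≤ fs/2 = 25.25 kHz, appears at 14 kHz.
171 kHz mod fs = 19.5 kHz.
19.5 kHz ≤ fs/2 = 25.25 kHz, appears at 19.5 kHz.
120.5 kHz mod fs = 19.5 kHz.
19.5 kHz ≤ fs/2 = 25.25 kHz, appears at 19.5 kHz.
76.5 kHz mod fs = 26 kHz.
26 kHz > fs/2 = 25.25 kHz, folds to fs − 26 kHz = 24.5 kHz.
120.5 kHz and 171 kHz both map to 19.5 kHz.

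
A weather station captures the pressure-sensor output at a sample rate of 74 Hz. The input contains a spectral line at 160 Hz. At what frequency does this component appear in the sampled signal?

12 Hz

160 Hz mod fs = 12 Hz.
12 Hz ≤ fs/2 = 37 Hz, appears at 12 Hz.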